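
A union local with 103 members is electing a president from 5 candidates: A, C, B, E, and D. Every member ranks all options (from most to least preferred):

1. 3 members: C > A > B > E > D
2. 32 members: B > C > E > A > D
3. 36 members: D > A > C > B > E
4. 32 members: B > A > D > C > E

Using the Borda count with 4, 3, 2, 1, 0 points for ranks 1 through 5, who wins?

A: 3·3 + 32·1 + 36·3 + 32·3 = 245
C: 3·4 + 32·3 + 36·2 + 32·1 = 212
B: 3·2 + 32·4 + 36·1 + 32·4 = 298
E: 3·1 + 32·2 + 36·0 + 32·0 = 67
D: 3·0 + 32·0 + 36·4 + 32·2 = 208
B has the highest Borda score (298).

B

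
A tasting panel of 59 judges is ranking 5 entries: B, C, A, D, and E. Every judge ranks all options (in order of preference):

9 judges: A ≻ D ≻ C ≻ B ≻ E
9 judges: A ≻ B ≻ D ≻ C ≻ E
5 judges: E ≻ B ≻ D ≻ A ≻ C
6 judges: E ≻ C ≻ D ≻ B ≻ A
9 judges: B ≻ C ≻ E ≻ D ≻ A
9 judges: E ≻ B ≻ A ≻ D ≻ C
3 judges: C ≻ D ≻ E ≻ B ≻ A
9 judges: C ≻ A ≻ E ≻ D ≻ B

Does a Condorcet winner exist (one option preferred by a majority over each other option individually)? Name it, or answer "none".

none

Checking pairwise contests:
E beats B 32–27.
B beats C 32–27.
B beats A 32–27.
B beats D 32–27.
C beats E 39–20.
Every option loses at least one head-to-head, so there is no Condorcet winner.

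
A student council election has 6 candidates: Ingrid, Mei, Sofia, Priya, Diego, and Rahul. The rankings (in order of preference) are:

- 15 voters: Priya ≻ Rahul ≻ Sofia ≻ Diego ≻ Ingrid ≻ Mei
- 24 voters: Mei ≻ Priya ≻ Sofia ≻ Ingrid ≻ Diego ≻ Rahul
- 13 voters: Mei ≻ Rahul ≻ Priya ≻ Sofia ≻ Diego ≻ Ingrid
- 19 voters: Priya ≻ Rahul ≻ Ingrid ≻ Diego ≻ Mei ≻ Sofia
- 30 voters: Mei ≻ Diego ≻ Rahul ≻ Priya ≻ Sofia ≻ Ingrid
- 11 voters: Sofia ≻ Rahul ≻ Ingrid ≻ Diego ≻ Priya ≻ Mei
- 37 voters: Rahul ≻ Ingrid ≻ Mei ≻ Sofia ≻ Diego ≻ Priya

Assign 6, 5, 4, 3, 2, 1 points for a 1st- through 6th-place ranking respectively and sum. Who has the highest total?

Rahul

Ingrid: 15·2 + 24·3 + 13·1 + 19·4 + 30·1 + 11·4 + 37·5 = 450
Mei: 15·1 + 24·6 + 13·6 + 19·2 + 30·6 + 11·1 + 37·4 = 614
Sofia: 15·4 + 24·4 + 13·3 + 19·1 + 30·2 + 11·6 + 37·3 = 451
Priya: 15·6 + 24·5 + 13·4 + 19·6 + 30·3 + 11·2 + 37·1 = 525
Diego: 15·3 + 24·2 + 13·2 + 19·3 + 30·5 + 11·3 + 37·2 = 433
Rahul: 15·5 + 24·1 + 13·5 + 19·5 + 30·4 + 11·5 + 37·6 = 656
Rahul has the highest Borda score (656).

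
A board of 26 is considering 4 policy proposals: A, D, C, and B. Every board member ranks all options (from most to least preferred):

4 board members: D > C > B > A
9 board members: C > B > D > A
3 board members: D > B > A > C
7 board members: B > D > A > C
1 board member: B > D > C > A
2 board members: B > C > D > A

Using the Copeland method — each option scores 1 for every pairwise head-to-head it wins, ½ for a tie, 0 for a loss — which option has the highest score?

A: loses to D, C, and B → score 0.
D: beats A and C; loses to B → score 2.
C: beats A; ties B; loses to D → score 1.5.
B: beats A and D; ties C → score 2.5.
B has the best pairwise record.

B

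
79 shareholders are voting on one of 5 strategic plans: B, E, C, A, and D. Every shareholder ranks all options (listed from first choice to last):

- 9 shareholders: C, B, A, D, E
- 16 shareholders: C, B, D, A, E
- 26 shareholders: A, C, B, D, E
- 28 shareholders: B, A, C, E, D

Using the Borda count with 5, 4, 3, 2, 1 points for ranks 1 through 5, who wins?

B

B: 9·4 + 16·4 + 26·3 + 28·5 = 318
E: 9·1 + 16·1 + 26·1 + 28·2 = 107
C: 9·5 + 16·5 + 26·4 + 28·3 = 313
A: 9·3 + 16·2 + 26·5 + 28·4 = 301
D: 9·2 + 16·3 + 26·2 + 28·1 = 146
B has the highest Borda score (318).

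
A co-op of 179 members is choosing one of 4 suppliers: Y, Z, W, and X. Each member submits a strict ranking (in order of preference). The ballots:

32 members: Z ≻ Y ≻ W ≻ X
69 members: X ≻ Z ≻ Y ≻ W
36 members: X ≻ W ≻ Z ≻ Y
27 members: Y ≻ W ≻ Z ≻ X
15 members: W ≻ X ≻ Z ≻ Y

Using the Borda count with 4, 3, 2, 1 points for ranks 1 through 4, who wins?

X

Y: 32·3 + 69·2 + 36·1 + 27·4 + 15·1 = 393
Z: 32·4 + 69·3 + 36·2 + 27·2 + 15·2 = 491
W: 32·2 + 69·1 + 36·3 + 27·3 + 15·4 = 382
X: 32·1 + 69·4 + 36·4 + 27·1 + 15·3 = 524
X has the highest Borda score (524).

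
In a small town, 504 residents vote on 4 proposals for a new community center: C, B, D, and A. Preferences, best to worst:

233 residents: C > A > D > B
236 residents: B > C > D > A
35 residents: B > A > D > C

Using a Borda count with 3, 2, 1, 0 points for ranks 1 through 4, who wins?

C

C: 233·3 + 236·2 + 35·0 = 1171
B: 233·0 + 236·3 + 35·3 = 813
D: 233·1 + 236·1 + 35·1 = 504
A: 233·2 + 236·0 + 35·2 = 536
C has the highest Borda score (1171).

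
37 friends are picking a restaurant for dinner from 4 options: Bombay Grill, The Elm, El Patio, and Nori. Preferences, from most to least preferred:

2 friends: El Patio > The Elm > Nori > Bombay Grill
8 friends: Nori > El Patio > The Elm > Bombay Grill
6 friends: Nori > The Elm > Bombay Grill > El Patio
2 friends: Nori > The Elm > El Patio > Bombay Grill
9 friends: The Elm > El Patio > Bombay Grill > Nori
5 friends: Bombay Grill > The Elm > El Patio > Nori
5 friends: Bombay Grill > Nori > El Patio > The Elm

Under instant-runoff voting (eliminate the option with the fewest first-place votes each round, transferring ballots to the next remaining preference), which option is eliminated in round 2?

Round 1: Bombay Grill 10, The Elm 9, El Patio 2, Nori 16. Eliminate El Patio.
Round 2: Bombay Grill 10, The Elm 11, Nori 16. Eliminate Bombay Grill.

Bombay Grill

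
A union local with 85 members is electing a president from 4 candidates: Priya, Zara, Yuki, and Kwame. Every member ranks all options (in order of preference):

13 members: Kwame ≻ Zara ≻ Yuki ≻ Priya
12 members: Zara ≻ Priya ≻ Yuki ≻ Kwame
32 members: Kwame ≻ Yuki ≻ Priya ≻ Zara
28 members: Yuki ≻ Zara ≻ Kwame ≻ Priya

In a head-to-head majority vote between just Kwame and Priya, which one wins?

Kwame

Voters preferring Kwame to Priya: 73; preferring Priya to Kwame: 12.
Kwame wins the head-to-head.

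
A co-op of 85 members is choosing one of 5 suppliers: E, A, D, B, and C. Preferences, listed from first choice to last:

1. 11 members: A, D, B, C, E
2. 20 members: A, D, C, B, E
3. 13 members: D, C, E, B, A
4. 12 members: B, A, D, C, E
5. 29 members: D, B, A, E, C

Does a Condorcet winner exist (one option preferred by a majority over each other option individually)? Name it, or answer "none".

Checking pairwise contests:
A beats E 72–13.
B beats A 54–31.
A beats D 43–42.
D beats B 73–12.
A beats C 72–13.
Every option loses at least one head-to-head, so there is no Condorcet winner.

none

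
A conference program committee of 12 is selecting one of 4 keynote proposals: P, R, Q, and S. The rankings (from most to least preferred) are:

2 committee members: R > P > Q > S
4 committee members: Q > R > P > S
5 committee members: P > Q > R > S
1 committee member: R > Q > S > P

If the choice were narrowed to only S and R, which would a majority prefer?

R

Voters preferring S to R: 0; preferring R to S: 12.
R wins the head-to-head.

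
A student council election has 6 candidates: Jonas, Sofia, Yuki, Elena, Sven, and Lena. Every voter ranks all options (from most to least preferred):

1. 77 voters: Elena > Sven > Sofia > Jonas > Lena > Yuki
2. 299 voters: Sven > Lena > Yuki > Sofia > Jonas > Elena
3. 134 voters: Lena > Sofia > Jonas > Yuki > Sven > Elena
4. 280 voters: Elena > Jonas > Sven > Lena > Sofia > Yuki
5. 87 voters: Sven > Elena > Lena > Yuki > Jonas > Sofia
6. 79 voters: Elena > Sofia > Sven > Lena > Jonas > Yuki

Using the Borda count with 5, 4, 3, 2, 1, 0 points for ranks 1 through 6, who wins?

Jonas: 77·2 + 299·1 + 134·3 + 280·4 + 87·1 + 79·1 = 2141
Sofia: 77·3 + 299·2 + 134·4 + 280·1 + 87·0 + 79·4 = 1961
Yuki: 77·0 + 299·3 + 134·2 + 280·0 + 87·2 + 79·0 = 1339
Elena: 77·5 + 299·0 + 134·0 + 280·5 + 87·4 + 79·5 = 2528
Sven: 77·4 + 299·5 + 134·1 + 280·3 + 87·5 + 79·3 = 3449
Lena: 77·1 + 299·4 + 134·5 + 280·2 + 87·3 + 79·2 = 2922
Sven has the highest Borda score (3449).

Sven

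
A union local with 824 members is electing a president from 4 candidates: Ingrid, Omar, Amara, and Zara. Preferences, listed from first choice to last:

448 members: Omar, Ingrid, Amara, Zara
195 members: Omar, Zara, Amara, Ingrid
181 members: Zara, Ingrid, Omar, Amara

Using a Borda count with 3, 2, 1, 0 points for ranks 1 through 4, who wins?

Omar

Ingrid: 448·2 + 195·0 + 181·2 = 1258
Omar: 448·3 + 195·3 + 181·1 = 2110
Amara: 448·1 + 195·1 + 181·0 = 643
Zara: 448·0 + 195·2 + 181·3 = 933
Omar has the highest Borda score (2110).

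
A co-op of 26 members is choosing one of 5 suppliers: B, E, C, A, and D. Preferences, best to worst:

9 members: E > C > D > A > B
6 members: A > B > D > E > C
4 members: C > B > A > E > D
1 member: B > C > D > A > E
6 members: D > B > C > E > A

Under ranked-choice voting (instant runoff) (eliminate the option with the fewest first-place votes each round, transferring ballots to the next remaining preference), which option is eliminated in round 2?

Round 1: B 1, E 9, C 4, A 6, D 6. Eliminate B.
Round 2: E 9, C 5, A 6, D 6. Eliminate C.

C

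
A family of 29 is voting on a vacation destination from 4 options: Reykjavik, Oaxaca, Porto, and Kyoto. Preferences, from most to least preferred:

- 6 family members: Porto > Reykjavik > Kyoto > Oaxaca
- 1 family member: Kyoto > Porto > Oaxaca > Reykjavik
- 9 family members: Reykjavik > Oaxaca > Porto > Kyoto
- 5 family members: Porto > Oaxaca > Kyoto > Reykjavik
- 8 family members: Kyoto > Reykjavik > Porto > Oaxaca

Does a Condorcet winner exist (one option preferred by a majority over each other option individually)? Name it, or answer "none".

Reykjavik vs Oaxaca: 23–6 for Reykjavik.
Reykjavik vs Porto: 17–12 for Reykjavik.
Reykjavik vs Kyoto: 15–14 for Reykjavik.
Reykjavik beats every other option head-to-head.

Reykjavik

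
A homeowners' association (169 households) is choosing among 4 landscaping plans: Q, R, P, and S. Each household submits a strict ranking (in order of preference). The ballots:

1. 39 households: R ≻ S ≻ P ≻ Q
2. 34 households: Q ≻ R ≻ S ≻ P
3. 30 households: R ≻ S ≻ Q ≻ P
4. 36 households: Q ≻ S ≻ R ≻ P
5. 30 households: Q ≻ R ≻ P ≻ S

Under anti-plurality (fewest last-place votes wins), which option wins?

R

Last-place votes: Q 39, R 0, P 100, S 30.
R is ranked last by the fewest voters, so R wins.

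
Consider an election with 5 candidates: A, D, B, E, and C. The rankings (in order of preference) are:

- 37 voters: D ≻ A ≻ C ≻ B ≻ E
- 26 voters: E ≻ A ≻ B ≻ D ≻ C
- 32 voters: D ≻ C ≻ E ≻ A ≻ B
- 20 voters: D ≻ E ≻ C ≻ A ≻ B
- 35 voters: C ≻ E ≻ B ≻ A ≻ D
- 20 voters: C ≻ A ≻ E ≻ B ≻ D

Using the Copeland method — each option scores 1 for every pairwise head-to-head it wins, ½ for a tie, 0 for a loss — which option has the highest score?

A: beats B; loses to D, E, and C → score 1.
D: beats A, B, E, and C → score 4.
B: loses to A, D, E, and C → score 0.
E: beats A and B; loses to D and C → score 2.
C: beats A, B, and E; loses to D → score 3.
D has the best pairwise record.

D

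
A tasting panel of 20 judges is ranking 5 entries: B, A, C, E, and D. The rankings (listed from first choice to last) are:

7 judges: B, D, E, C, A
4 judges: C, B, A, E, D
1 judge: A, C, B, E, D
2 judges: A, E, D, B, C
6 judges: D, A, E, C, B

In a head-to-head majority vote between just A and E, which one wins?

A

Voters preferring A to E: 13; preferring E to A: 7.
A wins the head-to-head.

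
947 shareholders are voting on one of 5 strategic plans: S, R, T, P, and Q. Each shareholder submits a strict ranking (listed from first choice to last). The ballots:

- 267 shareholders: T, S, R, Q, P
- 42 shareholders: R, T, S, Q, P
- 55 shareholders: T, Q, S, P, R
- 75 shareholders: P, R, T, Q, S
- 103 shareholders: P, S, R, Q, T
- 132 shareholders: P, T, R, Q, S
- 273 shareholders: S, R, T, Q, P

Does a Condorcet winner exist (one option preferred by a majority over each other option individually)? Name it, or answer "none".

none

Checking pairwise contests:
T beats S 571–376.
S beats R 698–249.
R beats T 493–454.
S beats P 637–310.
S beats Q 685–262.
Every option loses at least one head-to-head, so there is no Condorcet winner.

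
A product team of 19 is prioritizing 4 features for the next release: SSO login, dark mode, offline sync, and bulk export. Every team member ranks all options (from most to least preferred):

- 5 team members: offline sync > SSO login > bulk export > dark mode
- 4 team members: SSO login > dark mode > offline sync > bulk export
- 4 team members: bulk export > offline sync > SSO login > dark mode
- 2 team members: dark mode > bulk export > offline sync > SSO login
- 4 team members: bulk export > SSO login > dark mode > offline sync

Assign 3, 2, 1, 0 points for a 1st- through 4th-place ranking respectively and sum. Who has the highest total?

SSO login: 5·2 + 4·3 + 4·1 + 2·0 + 4·2 = 34
dark mode: 5·0 + 4·2 + 4·0 + 2·3 + 4·1 = 18
offline sync: 5·3 + 4·1 + 4·2 + 2·1 + 4·0 = 29
bulk export: 5·1 + 4·0 + 4·3 + 2·2 + 4·3 = 33
SSO login has the highest Borda score (34).

SSO login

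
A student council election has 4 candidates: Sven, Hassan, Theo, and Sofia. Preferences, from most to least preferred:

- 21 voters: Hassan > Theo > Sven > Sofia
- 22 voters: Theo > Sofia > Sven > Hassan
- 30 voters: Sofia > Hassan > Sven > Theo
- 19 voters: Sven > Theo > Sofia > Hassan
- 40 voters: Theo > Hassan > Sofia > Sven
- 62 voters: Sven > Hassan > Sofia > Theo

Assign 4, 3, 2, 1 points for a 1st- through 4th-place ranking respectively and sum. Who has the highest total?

Hassan

Sven: 21·2 + 22·2 + 30·2 + 19·4 + 40·1 + 62·4 = 510
Hassan: 21·4 + 22·1 + 30·3 + 19·1 + 40·3 + 62·3 = 521
Theo: 21·3 + 22·4 + 30·1 + 19·3 + 40·4 + 62·1 = 460
Sofia: 21·1 + 22·3 + 30·4 + 19·2 + 40·2 + 62·2 = 449
Hassan has the highest Borda score (521).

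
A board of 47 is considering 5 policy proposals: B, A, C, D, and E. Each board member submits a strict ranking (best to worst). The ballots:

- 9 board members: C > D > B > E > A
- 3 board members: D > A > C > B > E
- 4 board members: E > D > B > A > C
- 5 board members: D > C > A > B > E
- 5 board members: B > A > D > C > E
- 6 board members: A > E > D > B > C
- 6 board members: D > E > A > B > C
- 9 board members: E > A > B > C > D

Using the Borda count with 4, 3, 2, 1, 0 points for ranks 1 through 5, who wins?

D

B: 9·2 + 3·1 + 4·2 + 5·1 + 5·4 + 6·1 + 6·1 + 9·2 = 84
A: 9·0 + 3·3 + 4·1 + 5·2 + 5·3 + 6·4 + 6·2 + 9·3 = 101
C: 9·4 + 3·2 + 4·0 + 5·3 + 5·1 + 6·0 + 6·0 + 9·1 = 71
D: 9·3 + 3·4 + 4·3 + 5·4 + 5·2 + 6·2 + 6·4 + 9·0 = 117
E: 9·1 + 3·0 + 4·4 + 5·0 + 5·0 + 6·3 + 6·3 + 9·4 = 97
D has the highest Borda score (117).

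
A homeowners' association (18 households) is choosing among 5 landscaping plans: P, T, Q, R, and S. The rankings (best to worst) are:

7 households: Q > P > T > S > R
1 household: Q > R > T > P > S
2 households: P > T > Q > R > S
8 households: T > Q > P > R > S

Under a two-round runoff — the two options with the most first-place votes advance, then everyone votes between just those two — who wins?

T

Round 1 first-place votes: P 2, T 8, Q 8, R 0, S 0.
Q and T advance.
Runoff: Q is preferred to T by 8 voters; T by 10.
T wins the runoff.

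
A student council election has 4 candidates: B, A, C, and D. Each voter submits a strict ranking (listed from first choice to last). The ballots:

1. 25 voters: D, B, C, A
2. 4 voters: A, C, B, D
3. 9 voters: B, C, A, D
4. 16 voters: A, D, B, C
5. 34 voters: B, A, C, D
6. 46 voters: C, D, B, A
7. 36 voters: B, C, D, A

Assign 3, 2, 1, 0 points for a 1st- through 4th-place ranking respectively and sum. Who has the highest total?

B

B: 25·2 + 4·1 + 9·3 + 16·1 + 34·3 + 46·1 + 36·3 = 353
A: 25·0 + 4·3 + 9·1 + 16·3 + 34·2 + 46·0 + 36·0 = 137
C: 25·1 + 4·2 + 9·2 + 16·0 + 34·1 + 46·3 + 36·2 = 295
D: 25·3 + 4·0 + 9·0 + 16·2 + 34·0 + 46·2 + 36·1 = 235
B has the highest Borda score (353).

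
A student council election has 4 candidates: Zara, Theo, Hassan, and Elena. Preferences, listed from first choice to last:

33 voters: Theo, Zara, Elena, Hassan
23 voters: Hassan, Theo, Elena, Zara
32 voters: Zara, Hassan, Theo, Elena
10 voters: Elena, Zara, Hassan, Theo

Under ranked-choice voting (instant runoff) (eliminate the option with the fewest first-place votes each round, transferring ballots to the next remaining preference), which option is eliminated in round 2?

Round 1: Zara 32, Theo 33, Hassan 23, Elena 10. Eliminate Elena.
Round 2: Zara 42, Theo 33, Hassan 23. Eliminate Hassan.

Hassan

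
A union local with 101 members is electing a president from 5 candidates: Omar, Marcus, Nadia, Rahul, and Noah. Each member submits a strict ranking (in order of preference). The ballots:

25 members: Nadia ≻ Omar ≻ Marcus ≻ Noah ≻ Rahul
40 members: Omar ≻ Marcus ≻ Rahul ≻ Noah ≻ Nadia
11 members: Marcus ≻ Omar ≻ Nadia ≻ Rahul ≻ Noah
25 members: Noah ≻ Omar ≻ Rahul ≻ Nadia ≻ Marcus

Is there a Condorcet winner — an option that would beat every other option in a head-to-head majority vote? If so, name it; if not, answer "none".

Omar

Omar vs Marcus: 90–11 for Omar.
Omar vs Nadia: 76–25 for Omar.
Omar vs Rahul: 101–0 for Omar.
Omar vs Noah: 76–25 for Omar.
Omar beats every other option head-to-head.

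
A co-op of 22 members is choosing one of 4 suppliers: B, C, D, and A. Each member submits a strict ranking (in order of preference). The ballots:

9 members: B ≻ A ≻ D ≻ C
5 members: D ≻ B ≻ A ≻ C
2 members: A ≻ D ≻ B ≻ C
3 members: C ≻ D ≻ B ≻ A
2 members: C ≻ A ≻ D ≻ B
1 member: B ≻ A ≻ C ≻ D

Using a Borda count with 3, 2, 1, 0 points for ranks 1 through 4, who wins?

B: 9·3 + 5·2 + 2·1 + 3·1 + 2·0 + 1·3 = 45
C: 9·0 + 5·0 + 2·0 + 3·3 + 2·3 + 1·1 = 16
D: 9·1 + 5·3 + 2·2 + 3·2 + 2·1 + 1·0 = 36
A: 9·2 + 5·1 + 2·3 + 3·0 + 2·2 + 1·2 = 35
B has the highest Borda score (45).

B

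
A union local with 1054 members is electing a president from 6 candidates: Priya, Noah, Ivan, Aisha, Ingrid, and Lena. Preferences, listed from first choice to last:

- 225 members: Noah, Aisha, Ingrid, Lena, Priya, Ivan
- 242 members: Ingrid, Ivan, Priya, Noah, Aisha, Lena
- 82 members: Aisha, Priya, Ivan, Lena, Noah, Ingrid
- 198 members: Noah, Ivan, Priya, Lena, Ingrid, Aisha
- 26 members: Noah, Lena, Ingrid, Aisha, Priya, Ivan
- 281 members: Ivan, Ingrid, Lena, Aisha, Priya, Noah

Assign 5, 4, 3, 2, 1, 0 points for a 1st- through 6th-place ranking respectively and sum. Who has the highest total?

Priya: 225·1 + 242·3 + 82·4 + 198·3 + 26·1 + 281·1 = 2180
Noah: 225·5 + 242·2 + 82·1 + 198·5 + 26·5 + 281·0 = 2811
Ivan: 225·0 + 242·4 + 82·3 + 198·4 + 26·0 + 281·5 = 3411
Aisha: 225·4 + 242·1 + 82·5 + 198·0 + 26·2 + 281·2 = 2166
Ingrid: 225·3 + 242·5 + 82·0 + 198·1 + 26·3 + 281·4 = 3285
Lena: 225·2 + 242·0 + 82·2 + 198·2 + 26·4 + 281·3 = 1957
Ivan has the highest Borda score (3411).

Ivan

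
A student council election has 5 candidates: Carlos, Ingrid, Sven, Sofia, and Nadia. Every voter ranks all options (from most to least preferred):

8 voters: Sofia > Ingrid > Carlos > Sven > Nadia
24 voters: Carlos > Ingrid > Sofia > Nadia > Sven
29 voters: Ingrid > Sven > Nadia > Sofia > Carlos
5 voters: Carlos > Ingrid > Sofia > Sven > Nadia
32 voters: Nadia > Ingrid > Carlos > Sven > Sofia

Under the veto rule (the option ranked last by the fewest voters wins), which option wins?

Last-place votes: Carlos 29, Ingrid 0, Sven 24, Sofia 32, Nadia 13.
Ingrid is ranked last by the fewest voters, so Ingrid wins.

Ingrid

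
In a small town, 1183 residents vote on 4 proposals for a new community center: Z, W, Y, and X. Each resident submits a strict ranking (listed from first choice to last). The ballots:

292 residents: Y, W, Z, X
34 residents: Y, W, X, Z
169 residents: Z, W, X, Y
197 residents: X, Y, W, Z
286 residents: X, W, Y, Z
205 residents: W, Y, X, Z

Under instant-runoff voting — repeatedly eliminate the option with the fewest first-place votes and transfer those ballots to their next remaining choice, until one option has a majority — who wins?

W

Round 1: Z 169, W 205, Y 326, X 483. Eliminate Z.
Round 2: W 374, Y 326, X 483. Eliminate Y.
Round 3: W 700, X 483. W has a majority.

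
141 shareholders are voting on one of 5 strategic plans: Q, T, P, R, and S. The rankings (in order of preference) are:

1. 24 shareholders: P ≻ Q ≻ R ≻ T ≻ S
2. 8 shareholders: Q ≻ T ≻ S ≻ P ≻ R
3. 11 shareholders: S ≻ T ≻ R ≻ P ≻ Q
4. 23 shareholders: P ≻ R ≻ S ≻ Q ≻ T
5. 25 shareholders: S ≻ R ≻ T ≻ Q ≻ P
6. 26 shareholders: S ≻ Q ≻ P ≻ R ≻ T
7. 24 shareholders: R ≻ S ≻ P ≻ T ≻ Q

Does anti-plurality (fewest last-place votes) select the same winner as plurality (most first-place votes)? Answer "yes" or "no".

no

Anti-plurality — last-place votes: Q 35, T 49, P 25, R 8, S 24. Winner: R.
Plurality — first-place votes: Q 8, T 0, P 47, R 24, S 62. Winner: S.
The two methods disagree.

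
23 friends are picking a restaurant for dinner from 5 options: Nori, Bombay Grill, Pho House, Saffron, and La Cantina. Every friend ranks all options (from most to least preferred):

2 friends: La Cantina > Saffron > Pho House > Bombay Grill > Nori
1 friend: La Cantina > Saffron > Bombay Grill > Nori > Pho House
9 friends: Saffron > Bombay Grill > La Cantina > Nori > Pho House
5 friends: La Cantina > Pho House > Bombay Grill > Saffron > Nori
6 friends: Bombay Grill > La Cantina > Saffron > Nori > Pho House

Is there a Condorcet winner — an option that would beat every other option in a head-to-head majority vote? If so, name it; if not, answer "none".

Checking pairwise contests:
Bombay Grill beats Nori 23–0.
Saffron beats Bombay Grill 12–11.
Nori beats Pho House 16–7.
La Cantina beats Saffron 14–9.
Bombay Grill beats La Cantina 15–8.
Every option loses at least one head-to-head, so there is no Condorcet winner.

none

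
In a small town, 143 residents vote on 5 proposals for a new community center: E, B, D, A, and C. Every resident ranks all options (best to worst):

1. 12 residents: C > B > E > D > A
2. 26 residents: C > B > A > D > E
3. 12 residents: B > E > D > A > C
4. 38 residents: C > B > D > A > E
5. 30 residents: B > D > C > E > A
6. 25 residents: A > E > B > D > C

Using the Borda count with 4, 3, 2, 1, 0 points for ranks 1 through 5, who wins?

E: 12·2 + 26·0 + 12·3 + 38·0 + 30·1 + 25·3 = 165
B: 12·3 + 26·3 + 12·4 + 38·3 + 30·4 + 25·2 = 446
D: 12·1 + 26·1 + 12·2 + 38·2 + 30·3 + 25·1 = 253
A: 12·0 + 26·2 + 12·1 + 38·1 + 30·0 + 25·4 = 202
C: 12·4 + 26·4 + 12·0 + 38·4 + 30·2 + 25·0 = 364
B has the highest Borda score (446).

B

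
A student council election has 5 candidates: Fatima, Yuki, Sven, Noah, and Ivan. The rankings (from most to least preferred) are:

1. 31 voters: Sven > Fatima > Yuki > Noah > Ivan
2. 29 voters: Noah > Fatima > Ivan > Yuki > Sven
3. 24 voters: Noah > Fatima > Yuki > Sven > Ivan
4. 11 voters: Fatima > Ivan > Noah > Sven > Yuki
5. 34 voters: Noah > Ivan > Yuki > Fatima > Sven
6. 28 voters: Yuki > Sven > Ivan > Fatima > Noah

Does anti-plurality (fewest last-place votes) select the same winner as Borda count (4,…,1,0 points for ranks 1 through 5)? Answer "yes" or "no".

Anti-plurality — last-place votes: Fatima 0, Yuki 11, Sven 63, Noah 28, Ivan 55. Winner: Fatima.
Borda — scores: Fatima 358, Yuki 319, Sven 243, Noah 401, Ivan 249. Winner: Noah.
The two methods disagree.

no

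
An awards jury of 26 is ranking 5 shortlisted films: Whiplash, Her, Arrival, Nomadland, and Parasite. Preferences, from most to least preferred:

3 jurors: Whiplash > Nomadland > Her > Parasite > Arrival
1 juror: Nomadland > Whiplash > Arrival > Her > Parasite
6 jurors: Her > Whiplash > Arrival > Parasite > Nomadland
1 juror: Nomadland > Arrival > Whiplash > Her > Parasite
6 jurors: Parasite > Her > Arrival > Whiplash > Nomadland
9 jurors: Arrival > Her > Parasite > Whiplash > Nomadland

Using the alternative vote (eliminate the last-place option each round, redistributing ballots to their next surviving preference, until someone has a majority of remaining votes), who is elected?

Her

Round 1: Whiplash 3, Her 6, Arrival 9, Nomadland 2, Parasite 6. Eliminate Nomadland.
Round 2: Whiplash 4, Her 6, Arrival 10, Parasite 6. Eliminate Whiplash.
Round 3: Her 9, Arrival 11, Parasite 6. Eliminate Parasite.
Round 4: Her 15, Arrival 11. Her has a majority.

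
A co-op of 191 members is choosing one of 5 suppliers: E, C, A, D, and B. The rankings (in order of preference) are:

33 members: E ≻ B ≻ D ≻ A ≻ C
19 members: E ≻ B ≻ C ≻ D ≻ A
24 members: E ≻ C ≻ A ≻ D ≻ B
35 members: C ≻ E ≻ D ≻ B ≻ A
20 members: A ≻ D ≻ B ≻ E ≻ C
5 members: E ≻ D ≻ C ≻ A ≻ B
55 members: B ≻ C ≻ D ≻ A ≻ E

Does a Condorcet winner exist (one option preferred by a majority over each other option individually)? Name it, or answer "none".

E vs C: 101–90 for E.
E vs A: 116–75 for E.
E vs D: 116–75 for E.
E vs B: 116–75 for E.
E beats every other option head-to-head.

E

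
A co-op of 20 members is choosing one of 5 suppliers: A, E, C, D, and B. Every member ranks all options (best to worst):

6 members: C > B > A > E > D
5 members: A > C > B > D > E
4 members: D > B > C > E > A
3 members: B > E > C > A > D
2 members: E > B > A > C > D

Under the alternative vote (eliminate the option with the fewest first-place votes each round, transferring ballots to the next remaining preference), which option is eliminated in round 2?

D

Round 1: A 5, E 2, C 6, D 4, B 3. Eliminate E.
Round 2: A 5, C 6, D 4, B 5. Eliminate D.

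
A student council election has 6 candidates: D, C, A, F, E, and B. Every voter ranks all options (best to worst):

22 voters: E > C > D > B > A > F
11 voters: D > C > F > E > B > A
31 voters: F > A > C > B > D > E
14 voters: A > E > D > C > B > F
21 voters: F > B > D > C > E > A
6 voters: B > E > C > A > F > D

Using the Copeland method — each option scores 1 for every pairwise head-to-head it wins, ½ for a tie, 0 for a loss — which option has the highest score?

C

D: beats A and E; loses to C, F, and B → score 2.
C: beats D, A, F, E, and B → score 5.
A: loses to D, C, F, E, and B → score 0.
F: beats D, A, E, and B; loses to C → score 4.
E: beats A; loses to D, C, F, and B → score 1.
B: beats D, A, and E; loses to C and F → score 3.
C has the best pairwise record.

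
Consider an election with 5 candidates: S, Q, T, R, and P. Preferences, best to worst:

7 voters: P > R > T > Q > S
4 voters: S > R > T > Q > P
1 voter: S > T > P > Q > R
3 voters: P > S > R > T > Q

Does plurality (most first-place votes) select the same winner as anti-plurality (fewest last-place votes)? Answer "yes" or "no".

no

Plurality — first-place votes: S 5, Q 0, T 0, R 0, P 10. Winner: P.
Anti-plurality — last-place votes: S 7, Q 3, T 0, R 1, P 4. Winner: T.
The two methods disagree.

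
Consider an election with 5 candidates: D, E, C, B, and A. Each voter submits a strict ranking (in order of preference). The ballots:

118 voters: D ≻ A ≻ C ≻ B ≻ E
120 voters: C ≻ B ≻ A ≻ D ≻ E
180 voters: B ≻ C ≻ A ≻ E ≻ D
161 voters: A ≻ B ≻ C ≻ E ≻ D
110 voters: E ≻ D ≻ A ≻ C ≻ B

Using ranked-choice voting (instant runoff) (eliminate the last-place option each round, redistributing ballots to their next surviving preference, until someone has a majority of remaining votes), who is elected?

Round 1: D 118, E 110, C 120, B 180, A 161. Eliminate E.
Round 2: D 228, C 120, B 180, A 161. Eliminate C.
Round 3: D 228, B 300, A 161. Eliminate A.
Round 4: D 228, B 461. B has a majority.

B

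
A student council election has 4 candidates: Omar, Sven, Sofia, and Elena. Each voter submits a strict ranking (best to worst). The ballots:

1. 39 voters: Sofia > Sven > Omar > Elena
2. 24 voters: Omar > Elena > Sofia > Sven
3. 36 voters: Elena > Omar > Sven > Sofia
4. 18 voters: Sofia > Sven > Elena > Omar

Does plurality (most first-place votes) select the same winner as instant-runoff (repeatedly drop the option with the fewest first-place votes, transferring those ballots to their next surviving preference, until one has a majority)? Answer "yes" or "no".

Plurality — first-place votes: Omar 24, Sven 0, Sofia 57, Elena 36. Winner: Sofia.
Instant-runoff — R1 Omar 24, Sven 0, Sofia 57, Elena 36 (Sven out); R2 Omar 24, Sofia 57, Elena 36 (Omar out); R3 Sofia 57, Elena 60 (Elena winner). Winner: Elena.
The two methods disagree.

no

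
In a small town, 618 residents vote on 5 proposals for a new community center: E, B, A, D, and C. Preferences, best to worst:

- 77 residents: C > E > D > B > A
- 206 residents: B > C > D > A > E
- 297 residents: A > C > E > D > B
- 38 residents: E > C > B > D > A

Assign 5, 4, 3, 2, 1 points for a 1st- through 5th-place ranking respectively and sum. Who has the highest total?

C

E: 77·4 + 206·1 + 297·3 + 38·5 = 1595
B: 77·2 + 206·5 + 297·1 + 38·3 = 1595
A: 77·1 + 206·2 + 297·5 + 38·1 = 2012
D: 77·3 + 206·3 + 297·2 + 38·2 = 1519
C: 77·5 + 206·4 + 297·4 + 38·4 = 2549
C has the highest Borda score (2549).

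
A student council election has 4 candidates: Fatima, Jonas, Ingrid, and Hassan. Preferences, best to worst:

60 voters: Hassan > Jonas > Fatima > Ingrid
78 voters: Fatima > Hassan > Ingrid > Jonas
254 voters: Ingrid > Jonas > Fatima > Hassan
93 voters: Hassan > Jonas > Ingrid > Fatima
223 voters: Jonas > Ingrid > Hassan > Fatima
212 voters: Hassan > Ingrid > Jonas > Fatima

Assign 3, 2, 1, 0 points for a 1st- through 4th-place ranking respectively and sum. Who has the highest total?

Ingrid

Fatima: 60·1 + 78·3 + 254·1 + 93·0 + 223·0 + 212·0 = 548
Jonas: 60·2 + 78·0 + 254·2 + 93·2 + 223·3 + 212·1 = 1695
Ingrid: 60·0 + 78·1 + 254·3 + 93·1 + 223·2 + 212·2 = 1803
Hassan: 60·3 + 78·2 + 254·0 + 93·3 + 223·1 + 212·3 = 1474
Ingrid has the highest Borda score (1803).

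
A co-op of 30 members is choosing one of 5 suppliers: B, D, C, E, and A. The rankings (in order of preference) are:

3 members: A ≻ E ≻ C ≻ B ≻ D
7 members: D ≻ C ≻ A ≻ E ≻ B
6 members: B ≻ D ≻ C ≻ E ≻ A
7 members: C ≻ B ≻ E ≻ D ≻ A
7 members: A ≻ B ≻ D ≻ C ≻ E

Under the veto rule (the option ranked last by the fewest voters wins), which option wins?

Last-place votes: B 7, D 3, C 0, E 7, A 13.
C is ranked last by the fewest voters, so C wins.

C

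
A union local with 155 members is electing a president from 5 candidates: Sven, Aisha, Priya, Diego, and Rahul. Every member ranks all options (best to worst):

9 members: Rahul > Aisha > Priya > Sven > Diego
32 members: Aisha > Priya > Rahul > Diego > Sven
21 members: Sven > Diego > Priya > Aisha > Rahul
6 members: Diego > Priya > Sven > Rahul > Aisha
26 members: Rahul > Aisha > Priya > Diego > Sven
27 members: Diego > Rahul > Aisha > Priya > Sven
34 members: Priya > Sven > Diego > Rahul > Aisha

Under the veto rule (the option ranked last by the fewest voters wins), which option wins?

Last-place votes: Sven 85, Aisha 40, Priya 0, Diego 9, Rahul 21.
Priya is ranked last by the fewest voters, so Priya wins.

Priya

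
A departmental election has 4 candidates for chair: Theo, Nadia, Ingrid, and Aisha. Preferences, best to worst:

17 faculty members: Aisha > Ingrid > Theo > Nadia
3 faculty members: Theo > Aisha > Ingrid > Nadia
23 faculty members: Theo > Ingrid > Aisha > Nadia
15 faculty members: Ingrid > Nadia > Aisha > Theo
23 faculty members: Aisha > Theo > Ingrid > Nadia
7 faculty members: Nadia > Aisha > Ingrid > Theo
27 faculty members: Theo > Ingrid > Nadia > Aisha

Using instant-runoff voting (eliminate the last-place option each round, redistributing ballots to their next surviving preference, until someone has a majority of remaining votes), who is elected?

Round 1: Theo 53, Nadia 7, Ingrid 15, Aisha 40. Eliminate Nadia.
Round 2: Theo 53, Ingrid 15, Aisha 47. Eliminate Ingrid.
Round 3: Theo 53, Aisha 62. Aisha has a majority.

Aisha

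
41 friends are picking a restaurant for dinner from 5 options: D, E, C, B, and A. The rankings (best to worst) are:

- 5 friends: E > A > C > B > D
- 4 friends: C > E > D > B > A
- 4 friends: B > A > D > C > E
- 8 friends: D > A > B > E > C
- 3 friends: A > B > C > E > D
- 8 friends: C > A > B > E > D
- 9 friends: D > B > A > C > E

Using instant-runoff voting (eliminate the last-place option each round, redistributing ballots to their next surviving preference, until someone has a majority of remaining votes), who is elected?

Round 1: D 17, E 5, C 12, B 4, A 3. Eliminate A.
Round 2: D 17, E 5, C 12, B 7. Eliminate E.
Round 3: D 17, C 17, B 7. Eliminate B.
Round 4: D 21, C 20. D has a majority.

D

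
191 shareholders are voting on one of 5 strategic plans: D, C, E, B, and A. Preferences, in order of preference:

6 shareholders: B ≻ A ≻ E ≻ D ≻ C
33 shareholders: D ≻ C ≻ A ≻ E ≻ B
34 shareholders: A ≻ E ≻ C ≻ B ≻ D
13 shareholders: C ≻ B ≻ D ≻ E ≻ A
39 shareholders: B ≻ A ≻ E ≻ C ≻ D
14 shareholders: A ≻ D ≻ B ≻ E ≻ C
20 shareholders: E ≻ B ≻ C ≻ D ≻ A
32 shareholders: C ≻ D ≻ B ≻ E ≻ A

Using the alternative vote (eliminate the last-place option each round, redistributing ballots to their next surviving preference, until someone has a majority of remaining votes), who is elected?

C

Round 1: D 33, C 45, E 20, B 45, A 48. Eliminate E.
Round 2: D 33, C 45, B 65, A 48. Eliminate D.
Round 3: C 78, B 65, A 48. Eliminate A.
Round 4: C 112, B 79. C has a majority.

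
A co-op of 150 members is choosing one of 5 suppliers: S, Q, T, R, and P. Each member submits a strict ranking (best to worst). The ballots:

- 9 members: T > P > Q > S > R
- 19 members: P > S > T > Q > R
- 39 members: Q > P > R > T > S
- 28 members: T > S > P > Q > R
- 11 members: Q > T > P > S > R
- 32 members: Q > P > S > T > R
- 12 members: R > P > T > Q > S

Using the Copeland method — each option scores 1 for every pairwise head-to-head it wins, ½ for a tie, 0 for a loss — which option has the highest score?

S: beats R; loses to Q, T, and P → score 1.
Q: beats S, T, R, and P → score 4.
T: beats S and R; loses to Q and P → score 2.
R: loses to S, Q, T, and P → score 0.
P: beats S, T, and R; loses to Q → score 3.
Q has the best pairwise record.

Q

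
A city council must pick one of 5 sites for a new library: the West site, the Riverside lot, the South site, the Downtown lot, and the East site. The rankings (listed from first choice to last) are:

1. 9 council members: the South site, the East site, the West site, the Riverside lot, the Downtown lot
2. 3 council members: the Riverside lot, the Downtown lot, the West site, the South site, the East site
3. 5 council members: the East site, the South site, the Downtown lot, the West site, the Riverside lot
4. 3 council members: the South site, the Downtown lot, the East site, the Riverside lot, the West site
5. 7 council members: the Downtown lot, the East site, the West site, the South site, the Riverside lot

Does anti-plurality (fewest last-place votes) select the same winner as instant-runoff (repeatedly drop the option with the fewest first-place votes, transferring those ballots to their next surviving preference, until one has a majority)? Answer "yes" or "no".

yes

Anti-plurality — last-place votes: the West site 3, the Riverside lot 12, the South site 0, the Downtown lot 9, the East site 3. Winner: the South site.
Instant-runoff — R1 the West site 0, the Riverside lot 3, the South site 12, the Downtown lot 7, the East site 5 (the West site out); R2 the Riverside lot 3, the South site 12, the Downtown lot 7, the East site 5 (the Riverside lot out); R3 the South site 12, the Downtown lot 10, the East site 5 (the East site out); R4 the South site 17, the Downtown lot 10 (the South site winner). Winner: the South site.
The two methods agree.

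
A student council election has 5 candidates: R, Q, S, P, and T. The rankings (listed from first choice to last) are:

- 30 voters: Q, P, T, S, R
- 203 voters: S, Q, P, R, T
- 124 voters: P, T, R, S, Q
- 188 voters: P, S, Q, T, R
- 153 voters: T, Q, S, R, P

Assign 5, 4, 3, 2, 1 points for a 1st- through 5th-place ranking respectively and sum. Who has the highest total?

S

R: 30·1 + 203·2 + 124·3 + 188·1 + 153·2 = 1302
Q: 30·5 + 203·4 + 124·1 + 188·3 + 153·4 = 2262
S: 30·2 + 203·5 + 124·2 + 188·4 + 153·3 = 2534
P: 30·4 + 203·3 + 124·5 + 188·5 + 153·1 = 2442
T: 30·3 + 203·1 + 124·4 + 188·2 + 153·5 = 1930
S has the highest Borda score (2534).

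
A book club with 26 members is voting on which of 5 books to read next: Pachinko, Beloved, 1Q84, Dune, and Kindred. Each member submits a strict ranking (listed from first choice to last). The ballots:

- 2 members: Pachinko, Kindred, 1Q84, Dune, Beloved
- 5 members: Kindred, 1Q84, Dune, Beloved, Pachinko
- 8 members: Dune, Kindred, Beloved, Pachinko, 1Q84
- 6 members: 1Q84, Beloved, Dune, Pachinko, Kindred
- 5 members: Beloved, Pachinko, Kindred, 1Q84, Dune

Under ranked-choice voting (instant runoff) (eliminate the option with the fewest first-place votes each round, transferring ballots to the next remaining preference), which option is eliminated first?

Round 1: Pachinko 2, Beloved 5, 1Q84 6, Dune 8, Kindred 5. Eliminate Pachinko.

Pachinko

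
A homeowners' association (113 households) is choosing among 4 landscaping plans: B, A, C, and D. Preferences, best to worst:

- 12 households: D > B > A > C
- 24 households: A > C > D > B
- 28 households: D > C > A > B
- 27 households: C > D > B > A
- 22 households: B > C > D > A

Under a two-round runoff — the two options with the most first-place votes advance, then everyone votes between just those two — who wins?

C

Round 1 first-place votes: B 22, A 24, C 27, D 40.
D and C advance.
Runoff: D is preferred to C by 40 voters; C by 73.
C wins the runoff.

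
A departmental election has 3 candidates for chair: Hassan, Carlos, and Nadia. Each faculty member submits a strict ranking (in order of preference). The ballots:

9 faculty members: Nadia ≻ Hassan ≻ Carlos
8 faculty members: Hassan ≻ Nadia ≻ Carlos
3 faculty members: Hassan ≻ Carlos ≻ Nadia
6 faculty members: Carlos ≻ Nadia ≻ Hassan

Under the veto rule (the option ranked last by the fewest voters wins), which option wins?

Last-place votes: Hassan 6, Carlos 17, Nadia 3.
Nadia is ranked last by the fewest voters, so Nadia wins.

Nadia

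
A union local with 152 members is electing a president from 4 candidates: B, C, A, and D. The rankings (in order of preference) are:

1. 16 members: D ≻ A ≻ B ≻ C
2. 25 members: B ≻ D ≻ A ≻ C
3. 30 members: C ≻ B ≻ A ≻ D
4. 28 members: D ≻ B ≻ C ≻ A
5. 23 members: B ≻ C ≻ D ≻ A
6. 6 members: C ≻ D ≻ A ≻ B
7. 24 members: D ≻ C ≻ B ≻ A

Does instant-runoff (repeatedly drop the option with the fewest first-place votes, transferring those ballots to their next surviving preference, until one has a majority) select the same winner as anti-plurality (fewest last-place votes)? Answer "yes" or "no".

yes

Instant-runoff — R1 B 48, C 36, A 0, D 68 (A out); R2 B 48, C 36, D 68 (C out); R3 B 78, D 74 (B winner). Winner: B.
Anti-plurality — last-place votes: B 6, C 41, A 75, D 30. Winner: B.
The two methods agree.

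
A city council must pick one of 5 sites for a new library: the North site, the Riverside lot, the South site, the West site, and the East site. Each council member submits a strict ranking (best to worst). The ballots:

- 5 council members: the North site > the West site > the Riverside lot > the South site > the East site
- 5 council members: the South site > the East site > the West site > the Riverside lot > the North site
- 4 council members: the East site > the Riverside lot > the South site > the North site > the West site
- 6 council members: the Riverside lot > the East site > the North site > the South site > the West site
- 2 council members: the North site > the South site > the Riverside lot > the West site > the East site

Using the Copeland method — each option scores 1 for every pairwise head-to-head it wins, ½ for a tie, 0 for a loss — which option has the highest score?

the North site: beats the South site and the West site; loses to the Riverside lot and the East site → score 2.
the Riverside lot: beats the North site, the South site, the West site, and the East site → score 4.
the South site: beats the West site and the East site; loses to the North site and the Riverside lot → score 2.
the West site: loses to the North site, the Riverside lot, the South site, and the East site → score 0.
the East site: beats the North site and the West site; loses to the Riverside lot and the South site → score 2.
the Riverside lot has the best pairwise record.

the Riverside lot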